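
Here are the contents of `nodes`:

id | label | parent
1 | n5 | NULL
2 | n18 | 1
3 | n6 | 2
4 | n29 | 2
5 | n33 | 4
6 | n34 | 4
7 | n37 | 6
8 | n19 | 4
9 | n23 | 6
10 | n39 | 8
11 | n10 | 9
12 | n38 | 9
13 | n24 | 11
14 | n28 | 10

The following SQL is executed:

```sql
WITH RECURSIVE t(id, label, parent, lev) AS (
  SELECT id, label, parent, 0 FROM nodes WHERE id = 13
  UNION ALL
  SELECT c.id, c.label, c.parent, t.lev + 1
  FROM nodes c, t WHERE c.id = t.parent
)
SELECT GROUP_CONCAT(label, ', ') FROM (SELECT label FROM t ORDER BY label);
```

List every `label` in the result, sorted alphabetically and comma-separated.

Base: id=13 (n24), parent=11, lev 0.
Iteration 1: join on id=11 -> n10 (id 11, parent=9, lev 1).
Iteration 2: join on id=9 -> n23 (id 9, parent=6, lev 2).
Iteration 3: join on id=6 -> n34 (id 6, parent=4, lev 3).
Iteration 4: join on id=4 -> n29 (id 4, parent=2, lev 4).
Iteration 5: join on id=2 -> n18 (id 2, parent=1, lev 5).
Iteration 6: join on id=1 -> n5 (id 1, parent=NULL, lev 6).
Iteration 7: parent is NULL; no match; recursion stops.

n10, n18, n23, n24, n29, n34, n5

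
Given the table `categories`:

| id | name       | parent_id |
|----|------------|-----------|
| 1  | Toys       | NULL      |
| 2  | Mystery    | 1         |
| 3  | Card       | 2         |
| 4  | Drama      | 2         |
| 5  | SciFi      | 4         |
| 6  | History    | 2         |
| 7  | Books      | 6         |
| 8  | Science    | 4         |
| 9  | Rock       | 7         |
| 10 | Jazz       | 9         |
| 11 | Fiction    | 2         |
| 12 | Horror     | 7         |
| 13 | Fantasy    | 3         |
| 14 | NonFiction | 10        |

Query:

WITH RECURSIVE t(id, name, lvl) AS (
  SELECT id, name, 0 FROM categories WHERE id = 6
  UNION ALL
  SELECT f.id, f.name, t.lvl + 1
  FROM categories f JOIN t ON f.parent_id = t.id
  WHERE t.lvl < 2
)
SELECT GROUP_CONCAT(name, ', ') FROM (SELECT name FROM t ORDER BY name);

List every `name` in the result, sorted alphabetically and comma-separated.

Base: id=6 (History) at lvl 0.
Iteration 1: rows with parent_id in {6} -> Books (id 7, lvl 1).
Iteration 2: rows with parent_id in {7} -> Rock (id 9, lvl 2), Horror (id 12, lvl 2).
Iteration 3: lvl < 2 fails for all current rows; recursion stops.

Books, History, Horror, Rock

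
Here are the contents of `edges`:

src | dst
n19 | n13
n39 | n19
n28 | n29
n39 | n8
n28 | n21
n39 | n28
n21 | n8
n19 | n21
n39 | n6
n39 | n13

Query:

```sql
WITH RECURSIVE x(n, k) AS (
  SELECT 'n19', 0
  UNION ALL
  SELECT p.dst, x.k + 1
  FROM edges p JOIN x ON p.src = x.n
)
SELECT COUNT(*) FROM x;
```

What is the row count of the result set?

4

Base: (n19, k=0).
Iteration 1: edges from {n19} -> (n13, k=1), (n21, k=1).
Iteration 2: edges from {n13,n21} -> (n8, k=2).
Iteration 3: no outgoing edges from {n8}; recursion stops.
Total rows emitted: 4.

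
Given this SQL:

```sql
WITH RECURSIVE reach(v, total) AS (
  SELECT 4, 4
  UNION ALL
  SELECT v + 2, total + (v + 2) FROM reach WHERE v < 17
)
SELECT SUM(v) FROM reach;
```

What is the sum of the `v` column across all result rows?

88

Base: v=4, total=4.
Iteration 1: 4 < 17 holds -> v = 4 + 2 = 6, total = 4 + 6 = 10.
Iteration 2: 6 < 17 holds -> v = 6 + 2 = 8, total = 10 + 8 = 18.
Iteration 3: 8 < 17 holds -> v = 8 + 2 = 10, total = 18 + 10 = 28.
Iteration 4: 10 < 17 holds -> v = 10 + 2 = 12, total = 28 + 12 = 40.
Iteration 5: 12 < 17 holds -> v = 12 + 2 = 14, total = 40 + 14 = 54.
Iteration 6: 14 < 17 holds -> v = 14 + 2 = 16, total = 54 + 16 = 70.
Iteration 7: 16 < 17 holds -> v = 16 + 2 = 18, total = 70 + 18 = 88.
Iteration 8: 18 < 17 fails; recursion stops.
SUM(v) = 4 + 6 + 8 + 10 + 12 + 14 + 16 + 18 = 88.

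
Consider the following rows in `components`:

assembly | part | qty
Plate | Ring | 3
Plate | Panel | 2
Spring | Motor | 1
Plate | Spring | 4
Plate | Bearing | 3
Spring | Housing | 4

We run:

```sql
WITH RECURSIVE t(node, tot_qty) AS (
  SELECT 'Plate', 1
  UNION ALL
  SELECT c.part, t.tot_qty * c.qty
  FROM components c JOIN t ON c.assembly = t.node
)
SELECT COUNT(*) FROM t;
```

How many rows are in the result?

Base: (Plate, tot_qty=1).
Iteration 1: components of {Plate} -> Bearing = 1*3 = 3, Panel = 1*2 = 2, Ring = 1*3 = 3, Spring = 1*4 = 4.
Iteration 2: components of {Bearing,Panel,Ring,Spring} -> Housing = 4*4 = 16, Motor = 4*1 = 4.
Iteration 3: no further components; recursion stops.
Total rows emitted: 7.

7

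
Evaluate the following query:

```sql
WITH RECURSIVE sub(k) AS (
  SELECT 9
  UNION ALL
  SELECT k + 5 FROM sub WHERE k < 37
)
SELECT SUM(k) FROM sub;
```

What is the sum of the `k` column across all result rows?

168

Base: k=9.
Iteration 1: 9 < 37 holds -> k = 9 + 5 = 14.
Iteration 2: 14 < 37 holds -> k = 14 + 5 = 19.
Iteration 3: 19 < 37 holds -> k = 19 + 5 = 24.
Iteration 4: 24 < 37 holds -> k = 24 + 5 = 29.
Iteration 5: 29 < 37 holds -> k = 29 + 5 = 34.
Iteration 6: 34 < 37 holds -> k = 34 + 5 = 39.
Iteration 7: 39 < 37 fails; recursion stops.
SUM(k) = 9 + 14 + 19 + 24 + 29 + 34 + 39 = 168.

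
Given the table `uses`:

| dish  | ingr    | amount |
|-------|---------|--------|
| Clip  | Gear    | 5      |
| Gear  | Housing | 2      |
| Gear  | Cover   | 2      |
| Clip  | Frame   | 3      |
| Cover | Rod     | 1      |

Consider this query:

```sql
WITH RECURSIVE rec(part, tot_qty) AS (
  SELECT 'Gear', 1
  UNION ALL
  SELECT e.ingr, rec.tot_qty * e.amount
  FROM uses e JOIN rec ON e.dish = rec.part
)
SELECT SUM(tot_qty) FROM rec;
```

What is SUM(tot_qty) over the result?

Base: (Gear, tot_qty=1).
Iteration 1: components of {Gear} -> Cover = 1*2 = 2, Housing = 1*2 = 2.
Iteration 2: components of {Cover,Housing} -> Rod = 2*1 = 2.
Iteration 3: no further components; recursion stops.
SUM(tot_qty) = 1 + 2 + 2 + 2 = 7.

7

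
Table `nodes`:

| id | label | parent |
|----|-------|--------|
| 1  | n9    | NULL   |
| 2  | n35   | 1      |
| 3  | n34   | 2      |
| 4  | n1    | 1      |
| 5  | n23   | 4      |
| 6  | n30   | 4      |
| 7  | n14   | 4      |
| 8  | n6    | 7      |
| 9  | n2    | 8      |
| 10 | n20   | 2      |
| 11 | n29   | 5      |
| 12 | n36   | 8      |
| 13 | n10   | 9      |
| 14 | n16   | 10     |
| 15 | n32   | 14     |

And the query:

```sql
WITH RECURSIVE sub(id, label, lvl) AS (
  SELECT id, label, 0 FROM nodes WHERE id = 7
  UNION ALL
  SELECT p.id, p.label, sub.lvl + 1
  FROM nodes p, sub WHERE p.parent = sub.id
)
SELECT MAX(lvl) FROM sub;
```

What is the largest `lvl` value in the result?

Base: id=7 (n14) at lvl 0.
Iteration 1: rows with parent in {7} -> n6 (id 8, lvl 1).
Iteration 2: rows with parent in {8} -> n2 (id 9, lvl 2), n36 (id 12, lvl 2).
Iteration 3: rows with parent in {9,12} -> n10 (id 13, lvl 3).
Iteration 4: no rows with parent in {13}; recursion stops.
lvl values: 0, 1, 2, 2, 3; the maximum is 3.

3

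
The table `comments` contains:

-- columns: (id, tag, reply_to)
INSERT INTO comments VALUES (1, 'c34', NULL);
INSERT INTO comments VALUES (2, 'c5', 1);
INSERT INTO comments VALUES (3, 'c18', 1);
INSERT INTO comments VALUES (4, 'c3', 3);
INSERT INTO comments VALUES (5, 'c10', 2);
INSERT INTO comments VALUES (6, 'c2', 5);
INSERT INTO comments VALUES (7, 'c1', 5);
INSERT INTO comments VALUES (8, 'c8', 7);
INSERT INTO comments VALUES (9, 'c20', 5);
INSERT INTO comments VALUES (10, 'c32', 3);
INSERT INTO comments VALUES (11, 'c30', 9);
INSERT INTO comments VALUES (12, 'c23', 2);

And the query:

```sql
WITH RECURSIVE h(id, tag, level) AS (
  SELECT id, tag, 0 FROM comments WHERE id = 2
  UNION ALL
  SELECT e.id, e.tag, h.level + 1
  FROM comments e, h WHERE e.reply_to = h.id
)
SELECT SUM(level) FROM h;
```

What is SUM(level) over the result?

Base: id=2 (c5) at level 0.
Iteration 1: rows with reply_to in {2} -> c10 (id 5, level 1), c23 (id 12, level 1).
Iteration 2: rows with reply_to in {5,12} -> c2 (id 6, level 2), c1 (id 7, level 2), c20 (id 9, level 2).
Iteration 3: rows with reply_to in {6,7,9} -> c8 (id 8, level 3), c30 (id 11, level 3).
Iteration 4: no rows with reply_to in {8,11}; recursion stops.
SUM(level) = 0 + 1 + 1 + 2 + 2 + 2 + 3 + 3 = 14.

14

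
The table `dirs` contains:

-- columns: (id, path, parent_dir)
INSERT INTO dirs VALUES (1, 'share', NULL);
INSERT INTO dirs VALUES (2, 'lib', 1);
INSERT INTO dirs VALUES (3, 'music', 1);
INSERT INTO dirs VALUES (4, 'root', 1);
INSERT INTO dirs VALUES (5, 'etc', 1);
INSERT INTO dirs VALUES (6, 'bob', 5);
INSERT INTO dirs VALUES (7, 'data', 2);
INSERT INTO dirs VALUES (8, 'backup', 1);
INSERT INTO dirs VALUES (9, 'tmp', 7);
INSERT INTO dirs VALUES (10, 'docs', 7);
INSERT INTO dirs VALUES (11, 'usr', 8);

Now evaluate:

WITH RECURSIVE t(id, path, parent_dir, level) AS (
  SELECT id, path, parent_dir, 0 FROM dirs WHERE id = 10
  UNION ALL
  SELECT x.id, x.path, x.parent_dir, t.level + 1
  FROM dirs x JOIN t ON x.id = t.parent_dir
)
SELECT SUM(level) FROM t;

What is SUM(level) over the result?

6

Base: id=10 (docs), parent_dir=7, level 0.
Iteration 1: join on id=7 -> data (id 7, parent_dir=2, level 1).
Iteration 2: join on id=2 -> lib (id 2, parent_dir=1, level 2).
Iteration 3: join on id=1 -> share (id 1, parent_dir=NULL, level 3).
Iteration 4: parent_dir is NULL; no match; recursion stops.
SUM(level) = 0 + 1 + 2 + 3 = 6.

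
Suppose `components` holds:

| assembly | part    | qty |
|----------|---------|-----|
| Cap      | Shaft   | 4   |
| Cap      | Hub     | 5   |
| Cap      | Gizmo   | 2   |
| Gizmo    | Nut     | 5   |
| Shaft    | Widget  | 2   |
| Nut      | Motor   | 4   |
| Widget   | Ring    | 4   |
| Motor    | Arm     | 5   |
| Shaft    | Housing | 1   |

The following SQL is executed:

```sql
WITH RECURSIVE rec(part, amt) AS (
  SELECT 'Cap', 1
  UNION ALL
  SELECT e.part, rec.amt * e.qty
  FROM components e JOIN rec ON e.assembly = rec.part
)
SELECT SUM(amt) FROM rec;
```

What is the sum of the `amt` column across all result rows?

Base: (Cap, amt=1).
Iteration 1: components of {Cap} -> Gizmo = 1*2 = 2, Hub = 1*5 = 5, Shaft = 1*4 = 4.
Iteration 2: components of {Gizmo,Hub,Shaft} -> Housing = 4*1 = 4, Nut = 2*5 = 10, Widget = 4*2 = 8.
Iteration 3: components of {Housing,Nut,Widget} -> Motor = 10*4 = 40, Ring = 8*4 = 32.
Iteration 4: components of {Motor,Ring} -> Arm = 40*5 = 200.
Iteration 5: no further components; recursion stops.
SUM(amt) = 1 + 4 + 5 + 2 + 8 + 4 + 10 + 32 + 40 + 200 = 306.

306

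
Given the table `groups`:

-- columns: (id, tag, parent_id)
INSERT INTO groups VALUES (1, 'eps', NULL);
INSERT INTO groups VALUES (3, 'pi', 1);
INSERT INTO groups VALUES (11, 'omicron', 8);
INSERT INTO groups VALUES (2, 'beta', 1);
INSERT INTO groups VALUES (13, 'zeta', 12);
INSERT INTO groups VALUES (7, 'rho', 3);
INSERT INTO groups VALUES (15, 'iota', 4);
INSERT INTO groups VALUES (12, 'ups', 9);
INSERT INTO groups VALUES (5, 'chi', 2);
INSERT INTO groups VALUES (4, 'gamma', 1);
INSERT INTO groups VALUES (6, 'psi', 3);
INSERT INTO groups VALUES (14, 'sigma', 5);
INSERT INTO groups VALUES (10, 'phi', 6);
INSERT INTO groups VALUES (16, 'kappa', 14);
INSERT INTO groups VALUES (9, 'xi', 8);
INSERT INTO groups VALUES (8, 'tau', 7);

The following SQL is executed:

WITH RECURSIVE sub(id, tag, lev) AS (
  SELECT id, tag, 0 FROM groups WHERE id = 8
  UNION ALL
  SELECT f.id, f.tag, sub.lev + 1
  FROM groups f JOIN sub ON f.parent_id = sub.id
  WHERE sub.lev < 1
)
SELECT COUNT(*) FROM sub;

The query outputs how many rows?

Base: id=8 (tau) at lev 0.
Iteration 1: rows with parent_id in {8} -> xi (id 9, lev 1), omicron (id 11, lev 1).
Iteration 2: lev < 1 fails for all current rows; recursion stops.
Total rows emitted: 3.

3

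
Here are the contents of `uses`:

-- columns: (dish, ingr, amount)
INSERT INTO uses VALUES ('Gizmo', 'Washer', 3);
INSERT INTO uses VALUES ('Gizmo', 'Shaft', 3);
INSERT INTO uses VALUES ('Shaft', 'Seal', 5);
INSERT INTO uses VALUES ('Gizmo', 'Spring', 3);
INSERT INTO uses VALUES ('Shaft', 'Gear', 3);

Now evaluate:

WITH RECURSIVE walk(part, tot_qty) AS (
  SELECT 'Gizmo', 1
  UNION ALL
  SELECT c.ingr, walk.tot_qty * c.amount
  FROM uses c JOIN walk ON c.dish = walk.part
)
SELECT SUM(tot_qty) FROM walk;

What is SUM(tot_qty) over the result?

Base: (Gizmo, tot_qty=1).
Iteration 1: components of {Gizmo} -> Shaft = 1*3 = 3, Spring = 1*3 = 3, Washer = 1*3 = 3.
Iteration 2: components of {Shaft,Spring,Washer} -> Gear = 3*3 = 9, Seal = 3*5 = 15.
Iteration 3: no further components; recursion stops.
SUM(tot_qty) = 1 + 3 + 3 + 3 + 9 + 15 = 34.

34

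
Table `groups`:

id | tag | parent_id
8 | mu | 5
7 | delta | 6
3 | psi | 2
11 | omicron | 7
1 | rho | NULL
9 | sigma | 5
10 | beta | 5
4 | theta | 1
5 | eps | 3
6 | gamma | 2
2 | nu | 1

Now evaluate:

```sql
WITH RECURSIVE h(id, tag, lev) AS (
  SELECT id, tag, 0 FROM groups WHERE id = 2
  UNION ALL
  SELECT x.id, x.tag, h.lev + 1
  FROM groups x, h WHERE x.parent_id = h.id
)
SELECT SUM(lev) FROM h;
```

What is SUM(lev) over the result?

18

Base: id=2 (nu) at lev 0.
Iteration 1: rows with parent_id in {2} -> psi (id 3, lev 1), gamma (id 6, lev 1).
Iteration 2: rows with parent_id in {3,6} -> eps (id 5, lev 2), delta (id 7, lev 2).
Iteration 3: rows with parent_id in {5,7} -> mu (id 8, lev 3), sigma (id 9, lev 3), beta (id 10, lev 3), omicron (id 11, lev 3).
Iteration 4: no rows with parent_id in {8,9,10,11}; recursion stops.
SUM(lev) = 0 + 1 + 1 + 2 + 2 + 3 + 3 + 3 + 3 = 18.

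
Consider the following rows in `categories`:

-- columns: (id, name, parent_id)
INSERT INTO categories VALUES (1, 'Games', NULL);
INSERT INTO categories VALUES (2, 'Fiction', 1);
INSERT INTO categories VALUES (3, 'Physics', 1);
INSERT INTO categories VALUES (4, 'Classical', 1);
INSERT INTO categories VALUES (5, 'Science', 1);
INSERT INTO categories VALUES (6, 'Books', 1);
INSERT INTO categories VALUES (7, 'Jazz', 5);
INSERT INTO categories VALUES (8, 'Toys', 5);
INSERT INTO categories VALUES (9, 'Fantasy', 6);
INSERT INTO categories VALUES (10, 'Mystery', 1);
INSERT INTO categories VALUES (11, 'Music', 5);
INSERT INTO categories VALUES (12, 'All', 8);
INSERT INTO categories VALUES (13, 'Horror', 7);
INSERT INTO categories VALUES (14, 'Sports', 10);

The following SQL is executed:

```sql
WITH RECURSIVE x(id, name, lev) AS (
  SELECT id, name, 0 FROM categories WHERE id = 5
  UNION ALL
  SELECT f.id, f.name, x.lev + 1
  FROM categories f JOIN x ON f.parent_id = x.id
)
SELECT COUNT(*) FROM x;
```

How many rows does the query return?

Base: id=5 (Science) at lev 0.
Iteration 1: rows with parent_id in {5} -> Jazz (id 7, lev 1), Toys (id 8, lev 1), Music (id 11, lev 1).
Iteration 2: rows with parent_id in {7,8,11} -> All (id 12, lev 2), Horror (id 13, lev 2).
Iteration 3: no rows with parent_id in {12,13}; recursion stops.
Total rows emitted: 6.

6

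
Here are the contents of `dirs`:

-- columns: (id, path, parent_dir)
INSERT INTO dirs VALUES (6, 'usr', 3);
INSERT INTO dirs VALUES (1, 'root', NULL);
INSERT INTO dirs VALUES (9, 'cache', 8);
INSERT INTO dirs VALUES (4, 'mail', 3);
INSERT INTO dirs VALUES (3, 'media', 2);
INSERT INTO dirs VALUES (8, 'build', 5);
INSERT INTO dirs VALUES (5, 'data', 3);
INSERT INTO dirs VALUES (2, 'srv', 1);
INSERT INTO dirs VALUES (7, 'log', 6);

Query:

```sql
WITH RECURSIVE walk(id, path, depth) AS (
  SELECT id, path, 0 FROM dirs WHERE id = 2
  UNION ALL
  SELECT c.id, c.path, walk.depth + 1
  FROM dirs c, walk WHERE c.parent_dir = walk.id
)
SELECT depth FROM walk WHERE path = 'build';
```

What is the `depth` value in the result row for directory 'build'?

3

Base: id=2 (srv) at depth 0.
Iteration 1: rows with parent_dir in {2} -> media (id 3, depth 1).
Iteration 2: rows with parent_dir in {3} -> mail (id 4, depth 2), data (id 5, depth 2), usr (id 6, depth 2).
Iteration 3: rows with parent_dir in {4,5,6} -> log (id 7, depth 3), build (id 8, depth 3).
Iteration 4: rows with parent_dir in {7,8} -> cache (id 9, depth 4).
Iteration 5: no rows with parent_dir in {9}; recursion stops.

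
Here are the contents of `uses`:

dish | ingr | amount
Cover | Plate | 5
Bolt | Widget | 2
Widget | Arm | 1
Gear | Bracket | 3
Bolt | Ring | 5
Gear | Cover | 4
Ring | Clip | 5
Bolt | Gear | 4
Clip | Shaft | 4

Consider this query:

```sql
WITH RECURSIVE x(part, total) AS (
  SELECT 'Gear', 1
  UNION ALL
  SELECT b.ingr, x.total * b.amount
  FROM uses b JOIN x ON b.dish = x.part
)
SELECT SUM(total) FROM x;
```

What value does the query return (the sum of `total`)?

Base: (Gear, total=1).
Iteration 1: components of {Gear} -> Bracket = 1*3 = 3, Cover = 1*4 = 4.
Iteration 2: components of {Bracket,Cover} -> Plate = 4*5 = 20.
Iteration 3: no further components; recursion stops.
SUM(total) = 1 + 3 + 4 + 20 = 28.

28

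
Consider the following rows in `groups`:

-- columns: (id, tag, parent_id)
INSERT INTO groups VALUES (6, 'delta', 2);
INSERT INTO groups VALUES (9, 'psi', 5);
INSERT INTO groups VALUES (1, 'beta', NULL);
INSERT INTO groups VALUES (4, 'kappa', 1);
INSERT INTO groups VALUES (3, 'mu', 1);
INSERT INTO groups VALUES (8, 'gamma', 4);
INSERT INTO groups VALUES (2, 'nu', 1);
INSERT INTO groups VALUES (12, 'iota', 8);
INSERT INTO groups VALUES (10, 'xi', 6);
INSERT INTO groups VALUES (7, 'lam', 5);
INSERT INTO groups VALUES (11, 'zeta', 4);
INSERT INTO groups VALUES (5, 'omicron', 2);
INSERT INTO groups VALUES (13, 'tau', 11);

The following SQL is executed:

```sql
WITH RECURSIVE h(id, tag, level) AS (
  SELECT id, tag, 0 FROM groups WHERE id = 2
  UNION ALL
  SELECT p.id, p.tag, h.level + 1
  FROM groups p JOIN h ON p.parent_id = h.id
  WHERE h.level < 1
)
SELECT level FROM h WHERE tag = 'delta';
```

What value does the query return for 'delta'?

Base: id=2 (nu) at level 0.
Iteration 1: rows with parent_id in {2} -> omicron (id 5, level 1), delta (id 6, level 1).
Iteration 2: level < 1 fails for all current rows; recursion stops.

1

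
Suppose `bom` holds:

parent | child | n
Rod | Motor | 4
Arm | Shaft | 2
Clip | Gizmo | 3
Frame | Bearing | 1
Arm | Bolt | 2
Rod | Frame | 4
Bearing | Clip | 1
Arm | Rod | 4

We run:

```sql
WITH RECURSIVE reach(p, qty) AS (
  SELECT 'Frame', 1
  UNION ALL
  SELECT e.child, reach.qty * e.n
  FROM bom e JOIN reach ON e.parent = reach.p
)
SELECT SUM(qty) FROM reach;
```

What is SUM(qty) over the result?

Base: (Frame, qty=1).
Iteration 1: components of {Frame} -> Bearing = 1*1 = 1.
Iteration 2: components of {Bearing} -> Clip = 1*1 = 1.
Iteration 3: components of {Clip} -> Gizmo = 1*3 = 3.
Iteration 4: no further components; recursion stops.
SUM(qty) = 1 + 1 + 1 + 3 = 6.

6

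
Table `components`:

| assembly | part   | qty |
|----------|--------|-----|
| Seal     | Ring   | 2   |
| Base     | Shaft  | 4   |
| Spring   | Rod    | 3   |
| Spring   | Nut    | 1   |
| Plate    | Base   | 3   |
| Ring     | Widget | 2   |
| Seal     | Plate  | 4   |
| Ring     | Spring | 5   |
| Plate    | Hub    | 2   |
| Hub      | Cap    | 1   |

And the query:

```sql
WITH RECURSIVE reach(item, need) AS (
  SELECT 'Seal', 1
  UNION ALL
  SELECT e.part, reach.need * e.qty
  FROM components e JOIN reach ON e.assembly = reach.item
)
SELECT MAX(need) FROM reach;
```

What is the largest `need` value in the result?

48

Base: (Seal, need=1).
Iteration 1: components of {Seal} -> Plate = 1*4 = 4, Ring = 1*2 = 2.
Iteration 2: components of {Plate,Ring} -> Base = 4*3 = 12, Hub = 4*2 = 8, Spring = 2*5 = 10, Widget = 2*2 = 4.
Iteration 3: components of {Base,Hub,Spring,Widget} -> Cap = 8*1 = 8, Nut = 10*1 = 10, Rod = 10*3 = 30, Shaft = 12*4 = 48.
Iteration 4: no further components; recursion stops.
need values: 1, 4, 2, 12, 8, 10, 4, 48, 8, 10, 30; the maximum is 48.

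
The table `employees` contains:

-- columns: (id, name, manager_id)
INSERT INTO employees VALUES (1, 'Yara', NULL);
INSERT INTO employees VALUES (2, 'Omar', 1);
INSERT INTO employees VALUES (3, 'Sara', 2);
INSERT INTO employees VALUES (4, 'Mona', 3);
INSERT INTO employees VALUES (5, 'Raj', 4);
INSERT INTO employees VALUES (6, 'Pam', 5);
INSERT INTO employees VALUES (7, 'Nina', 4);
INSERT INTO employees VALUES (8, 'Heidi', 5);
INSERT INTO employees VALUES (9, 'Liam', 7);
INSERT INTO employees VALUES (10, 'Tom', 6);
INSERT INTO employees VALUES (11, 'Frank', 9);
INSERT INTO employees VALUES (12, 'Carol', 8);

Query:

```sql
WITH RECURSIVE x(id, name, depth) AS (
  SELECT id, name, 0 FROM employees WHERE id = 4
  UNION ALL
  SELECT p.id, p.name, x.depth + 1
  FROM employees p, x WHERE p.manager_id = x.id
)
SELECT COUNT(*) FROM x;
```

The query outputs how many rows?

9

Base: id=4 (Mona) at depth 0.
Iteration 1: rows with manager_id in {4} -> Raj (id 5, depth 1), Nina (id 7, depth 1).
Iteration 2: rows with manager_id in {5,7} -> Pam (id 6, depth 2), Heidi (id 8, depth 2), Liam (id 9, depth 2).
Iteration 3: rows with manager_id in {6,8,9} -> Tom (id 10, depth 3), Frank (id 11, depth 3), Carol (id 12, depth 3).
Iteration 4: no rows with manager_id in {10,11,12}; recursion stops.
Total rows emitted: 9.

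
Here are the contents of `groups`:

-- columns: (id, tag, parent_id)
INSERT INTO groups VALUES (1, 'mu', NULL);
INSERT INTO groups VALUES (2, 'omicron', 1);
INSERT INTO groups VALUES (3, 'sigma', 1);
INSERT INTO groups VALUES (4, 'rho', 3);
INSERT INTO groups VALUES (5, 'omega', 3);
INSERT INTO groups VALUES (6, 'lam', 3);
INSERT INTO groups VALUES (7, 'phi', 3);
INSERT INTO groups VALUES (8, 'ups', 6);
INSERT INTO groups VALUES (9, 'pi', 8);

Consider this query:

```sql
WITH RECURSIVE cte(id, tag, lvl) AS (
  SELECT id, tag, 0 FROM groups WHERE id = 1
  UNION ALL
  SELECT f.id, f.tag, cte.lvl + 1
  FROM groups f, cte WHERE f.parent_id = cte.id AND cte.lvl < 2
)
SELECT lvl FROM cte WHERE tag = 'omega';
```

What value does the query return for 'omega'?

Base: id=1 (mu) at lvl 0.
Iteration 1: rows with parent_id in {1} -> omicron (id 2, lvl 1), sigma (id 3, lvl 1).
Iteration 2: rows with parent_id in {2,3} -> rho (id 4, lvl 2), omega (id 5, lvl 2), lam (id 6, lvl 2), phi (id 7, lvl 2).
Iteration 3: lvl < 2 fails for all current rows; recursion stops.

2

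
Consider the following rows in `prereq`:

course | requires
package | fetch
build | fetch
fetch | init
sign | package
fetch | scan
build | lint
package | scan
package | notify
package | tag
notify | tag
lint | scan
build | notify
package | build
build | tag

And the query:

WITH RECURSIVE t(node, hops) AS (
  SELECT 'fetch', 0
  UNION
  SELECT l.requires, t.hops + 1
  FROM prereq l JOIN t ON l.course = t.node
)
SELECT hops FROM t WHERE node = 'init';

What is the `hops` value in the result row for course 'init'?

1

Base: (fetch, hops=0).
Iteration 1: edges from {fetch} -> (init, hops=1), (scan, hops=1).
Iteration 2: no outgoing edges from {init,scan}; recursion stops.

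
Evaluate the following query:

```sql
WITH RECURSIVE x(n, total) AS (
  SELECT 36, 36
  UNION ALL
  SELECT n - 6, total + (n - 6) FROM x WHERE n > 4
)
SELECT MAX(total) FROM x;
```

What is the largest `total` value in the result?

Base: n=36, total=36.
Iteration 1: 36 > 4 holds -> n = 36 - 6 = 30, total = 36 + 30 = 66.
Iteration 2: 30 > 4 holds -> n = 30 - 6 = 24, total = 66 + 24 = 90.
Iteration 3: 24 > 4 holds -> n = 24 - 6 = 18, total = 90 + 18 = 108.
Iteration 4: 18 > 4 holds -> n = 18 - 6 = 12, total = 108 + 12 = 120.
Iteration 5: 12 > 4 holds -> n = 12 - 6 = 6, total = 120 + 6 = 126.
Iteration 6: 6 > 4 holds -> n = 6 - 6 = 0, total = 126 + 0 = 126.
Iteration 7: 0 > 4 fails; recursion stops.
total values: 36, 66, 90, 108, 120, 126, 126; the maximum is 126.

126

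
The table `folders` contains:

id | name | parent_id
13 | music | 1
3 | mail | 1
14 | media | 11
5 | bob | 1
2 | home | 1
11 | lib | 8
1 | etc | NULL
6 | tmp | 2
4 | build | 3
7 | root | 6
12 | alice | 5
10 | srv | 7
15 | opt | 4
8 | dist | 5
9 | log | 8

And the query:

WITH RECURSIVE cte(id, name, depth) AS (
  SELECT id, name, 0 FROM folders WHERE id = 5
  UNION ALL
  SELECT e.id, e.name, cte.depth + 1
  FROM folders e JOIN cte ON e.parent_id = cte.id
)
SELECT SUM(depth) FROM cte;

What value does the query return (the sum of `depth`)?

9

Base: id=5 (bob) at depth 0.
Iteration 1: rows with parent_id in {5} -> dist (id 8, depth 1), alice (id 12, depth 1).
Iteration 2: rows with parent_id in {8,12} -> log (id 9, depth 2), lib (id 11, depth 2).
Iteration 3: rows with parent_id in {9,11} -> media (id 14, depth 3).
Iteration 4: no rows with parent_id in {14}; recursion stops.
SUM(depth) = 0 + 1 + 1 + 2 + 2 + 3 = 9.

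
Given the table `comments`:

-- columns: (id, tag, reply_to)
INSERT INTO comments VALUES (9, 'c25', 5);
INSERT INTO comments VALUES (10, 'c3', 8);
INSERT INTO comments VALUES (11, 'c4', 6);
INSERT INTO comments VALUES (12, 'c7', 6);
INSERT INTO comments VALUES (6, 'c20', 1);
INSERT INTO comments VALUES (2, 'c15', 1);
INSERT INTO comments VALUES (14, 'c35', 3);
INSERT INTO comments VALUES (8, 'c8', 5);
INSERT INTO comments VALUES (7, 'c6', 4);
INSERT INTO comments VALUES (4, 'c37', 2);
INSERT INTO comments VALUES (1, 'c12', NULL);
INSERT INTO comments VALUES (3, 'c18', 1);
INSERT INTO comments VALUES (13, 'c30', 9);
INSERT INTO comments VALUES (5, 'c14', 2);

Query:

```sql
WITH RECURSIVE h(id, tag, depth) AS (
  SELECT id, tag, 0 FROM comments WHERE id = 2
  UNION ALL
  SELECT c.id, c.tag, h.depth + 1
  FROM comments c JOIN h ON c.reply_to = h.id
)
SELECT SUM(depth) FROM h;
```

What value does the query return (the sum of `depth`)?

Base: id=2 (c15) at depth 0.
Iteration 1: rows with reply_to in {2} -> c37 (id 4, depth 1), c14 (id 5, depth 1).
Iteration 2: rows with reply_to in {4,5} -> c6 (id 7, depth 2), c8 (id 8, depth 2), c25 (id 9, depth 2).
Iteration 3: rows with reply_to in {7,8,9} -> c3 (id 10, depth 3), c30 (id 13, depth 3).
Iteration 4: no rows with reply_to in {10,13}; recursion stops.
SUM(depth) = 0 + 1 + 1 + 2 + 2 + 2 + 3 + 3 = 14.

14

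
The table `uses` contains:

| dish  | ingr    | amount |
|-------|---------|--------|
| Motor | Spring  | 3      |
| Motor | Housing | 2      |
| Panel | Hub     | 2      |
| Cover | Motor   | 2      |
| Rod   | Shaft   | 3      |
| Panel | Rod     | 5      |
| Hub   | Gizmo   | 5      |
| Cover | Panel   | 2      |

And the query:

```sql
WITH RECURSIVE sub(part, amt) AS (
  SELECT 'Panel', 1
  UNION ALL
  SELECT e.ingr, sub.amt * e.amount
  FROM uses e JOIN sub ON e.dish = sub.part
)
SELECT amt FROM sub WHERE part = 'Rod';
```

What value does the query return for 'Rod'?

Base: (Panel, amt=1).
Iteration 1: components of {Panel} -> Hub = 1*2 = 2, Rod = 1*5 = 5.
Iteration 2: components of {Hub,Rod} -> Gizmo = 2*5 = 10, Shaft = 5*3 = 15.
Iteration 3: no further components; recursion stops.

5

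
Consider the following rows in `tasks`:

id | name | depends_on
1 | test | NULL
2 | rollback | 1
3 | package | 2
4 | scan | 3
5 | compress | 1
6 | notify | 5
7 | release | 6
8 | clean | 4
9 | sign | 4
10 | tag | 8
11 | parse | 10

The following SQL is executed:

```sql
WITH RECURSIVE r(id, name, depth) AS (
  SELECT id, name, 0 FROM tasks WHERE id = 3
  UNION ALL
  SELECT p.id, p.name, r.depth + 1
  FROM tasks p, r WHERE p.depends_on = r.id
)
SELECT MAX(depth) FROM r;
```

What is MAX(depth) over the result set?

Base: id=3 (package) at depth 0.
Iteration 1: rows with depends_on in {3} -> scan (id 4, depth 1).
Iteration 2: rows with depends_on in {4} -> clean (id 8, depth 2), sign (id 9, depth 2).
Iteration 3: rows with depends_on in {8,9} -> tag (id 10, depth 3).
Iteration 4: rows with depends_on in {10} -> parse (id 11, depth 4).
Iteration 5: no rows with depends_on in {11}; recursion stops.
depth values: 0, 1, 2, 2, 3, 4; the maximum is 4.

4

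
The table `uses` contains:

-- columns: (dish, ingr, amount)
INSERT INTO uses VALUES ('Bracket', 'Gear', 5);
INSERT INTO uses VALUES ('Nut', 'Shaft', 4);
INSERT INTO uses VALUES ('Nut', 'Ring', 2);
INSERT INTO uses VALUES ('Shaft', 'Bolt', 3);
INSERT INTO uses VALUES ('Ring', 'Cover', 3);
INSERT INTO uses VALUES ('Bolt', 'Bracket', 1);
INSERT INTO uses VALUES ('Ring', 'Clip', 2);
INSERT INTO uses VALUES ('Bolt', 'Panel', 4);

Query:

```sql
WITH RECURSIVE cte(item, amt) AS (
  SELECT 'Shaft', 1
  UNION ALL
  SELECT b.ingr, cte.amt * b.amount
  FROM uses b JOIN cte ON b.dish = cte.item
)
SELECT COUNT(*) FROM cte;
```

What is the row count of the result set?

5

Base: (Shaft, amt=1).
Iteration 1: components of {Shaft} -> Bolt = 1*3 = 3.
Iteration 2: components of {Bolt} -> Bracket = 3*1 = 3, Panel = 3*4 = 12.
Iteration 3: components of {Bracket,Panel} -> Gear = 3*5 = 15.
Iteration 4: no further components; recursion stops.
Total rows emitted: 5.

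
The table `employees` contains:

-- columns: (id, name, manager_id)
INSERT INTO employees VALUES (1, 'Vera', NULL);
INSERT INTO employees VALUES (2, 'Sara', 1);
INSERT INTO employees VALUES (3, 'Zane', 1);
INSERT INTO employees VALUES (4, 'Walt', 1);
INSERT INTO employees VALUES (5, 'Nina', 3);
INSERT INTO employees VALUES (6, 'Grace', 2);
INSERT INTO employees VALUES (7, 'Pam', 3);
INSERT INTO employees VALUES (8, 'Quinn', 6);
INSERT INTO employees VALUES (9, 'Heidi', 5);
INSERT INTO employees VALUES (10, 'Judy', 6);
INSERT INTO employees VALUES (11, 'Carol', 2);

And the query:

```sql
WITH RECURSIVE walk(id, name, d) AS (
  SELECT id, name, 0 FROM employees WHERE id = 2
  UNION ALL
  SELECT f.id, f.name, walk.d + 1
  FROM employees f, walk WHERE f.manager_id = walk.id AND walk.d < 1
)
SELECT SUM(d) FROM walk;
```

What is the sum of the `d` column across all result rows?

Base: id=2 (Sara) at d 0.
Iteration 1: rows with manager_id in {2} -> Grace (id 6, d 1), Carol (id 11, d 1).
Iteration 2: d < 1 fails for all current rows; recursion stops.
SUM(d) = 0 + 1 + 1 = 2.

2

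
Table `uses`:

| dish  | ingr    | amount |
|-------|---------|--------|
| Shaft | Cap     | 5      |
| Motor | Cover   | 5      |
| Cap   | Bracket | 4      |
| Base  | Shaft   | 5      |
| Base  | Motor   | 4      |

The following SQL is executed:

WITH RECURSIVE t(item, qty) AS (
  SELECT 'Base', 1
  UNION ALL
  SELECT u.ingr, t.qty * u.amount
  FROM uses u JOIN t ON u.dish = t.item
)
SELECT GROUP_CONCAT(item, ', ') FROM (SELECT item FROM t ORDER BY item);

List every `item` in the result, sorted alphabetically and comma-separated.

Base, Bracket, Cap, Cover, Motor, Shaft

Base: (Base, qty=1).
Iteration 1: components of {Base} -> Motor = 1*4 = 4, Shaft = 1*5 = 5.
Iteration 2: components of {Motor,Shaft} -> Cap = 5*5 = 25, Cover = 4*5 = 20.
Iteration 3: components of {Cap,Cover} -> Bracket = 25*4 = 100.
Iteration 4: no further components; recursion stops.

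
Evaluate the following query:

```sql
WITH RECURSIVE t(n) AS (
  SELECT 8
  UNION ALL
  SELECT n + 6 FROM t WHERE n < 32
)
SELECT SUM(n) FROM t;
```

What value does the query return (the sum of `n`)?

100

Base: n=8.
Iteration 1: 8 < 32 holds -> n = 8 + 6 = 14.
Iteration 2: 14 < 32 holds -> n = 14 + 6 = 20.
Iteration 3: 20 < 32 holds -> n = 20 + 6 = 26.
Iteration 4: 26 < 32 holds -> n = 26 + 6 = 32.
Iteration 5: 32 < 32 fails; recursion stops.
SUM(n) = 8 + 14 + 20 + 26 + 32 = 100.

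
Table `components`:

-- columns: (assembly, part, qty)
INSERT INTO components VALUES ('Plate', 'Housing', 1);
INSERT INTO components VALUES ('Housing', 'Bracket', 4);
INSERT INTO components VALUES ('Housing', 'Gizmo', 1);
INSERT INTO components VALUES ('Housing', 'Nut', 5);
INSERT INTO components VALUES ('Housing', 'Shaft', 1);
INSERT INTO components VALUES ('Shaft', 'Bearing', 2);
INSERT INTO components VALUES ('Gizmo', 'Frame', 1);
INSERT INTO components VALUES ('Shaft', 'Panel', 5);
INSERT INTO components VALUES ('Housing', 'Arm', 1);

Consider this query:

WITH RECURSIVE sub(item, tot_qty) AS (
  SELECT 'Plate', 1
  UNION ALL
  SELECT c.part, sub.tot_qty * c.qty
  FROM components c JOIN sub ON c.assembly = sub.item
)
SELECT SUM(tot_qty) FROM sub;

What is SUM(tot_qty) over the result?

Base: (Plate, tot_qty=1).
Iteration 1: components of {Plate} -> Housing = 1*1 = 1.
Iteration 2: components of {Housing} -> Arm = 1*1 = 1, Bracket = 1*4 = 4, Gizmo = 1*1 = 1, Nut = 1*5 = 5, Shaft = 1*1 = 1.
Iteration 3: components of {Arm,Bracket,Gizmo,Nut,Shaft} -> Bearing = 1*2 = 2, Frame = 1*1 = 1, Panel = 1*5 = 5.
Iteration 4: no further components; recursion stops.
SUM(tot_qty) = 1 + 1 + 4 + 1 + 5 + 1 + 1 + 1 + 2 + 5 = 22.

22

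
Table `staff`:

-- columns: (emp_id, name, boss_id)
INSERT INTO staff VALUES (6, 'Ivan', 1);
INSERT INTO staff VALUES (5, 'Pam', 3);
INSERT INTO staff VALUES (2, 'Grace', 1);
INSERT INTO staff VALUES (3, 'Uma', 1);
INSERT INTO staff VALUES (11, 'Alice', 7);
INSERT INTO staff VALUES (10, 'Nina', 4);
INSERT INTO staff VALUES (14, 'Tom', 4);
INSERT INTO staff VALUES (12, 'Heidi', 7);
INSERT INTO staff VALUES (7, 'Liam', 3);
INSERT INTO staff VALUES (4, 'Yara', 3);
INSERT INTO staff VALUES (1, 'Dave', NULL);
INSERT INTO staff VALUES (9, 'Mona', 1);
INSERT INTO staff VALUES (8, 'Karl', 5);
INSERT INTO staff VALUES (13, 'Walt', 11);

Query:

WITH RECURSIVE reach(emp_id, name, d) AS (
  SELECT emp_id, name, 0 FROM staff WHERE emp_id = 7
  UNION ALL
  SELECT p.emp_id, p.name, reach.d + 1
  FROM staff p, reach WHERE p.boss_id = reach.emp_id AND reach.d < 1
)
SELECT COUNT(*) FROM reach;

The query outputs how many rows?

Base: emp_id=7 (Liam) at d 0.
Iteration 1: rows with boss_id in {7} -> Alice (id 11, d 1), Heidi (id 12, d 1).
Iteration 2: d < 1 fails for all current rows; recursion stops.
Total rows emitted: 3.

3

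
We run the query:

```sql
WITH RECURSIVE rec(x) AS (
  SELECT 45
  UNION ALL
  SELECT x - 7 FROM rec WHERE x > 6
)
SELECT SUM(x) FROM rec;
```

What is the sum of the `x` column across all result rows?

Base: x=45.
Iteration 1: 45 > 6 holds -> x = 45 - 7 = 38.
Iteration 2: 38 > 6 holds -> x = 38 - 7 = 31.
Iteration 3: 31 > 6 holds -> x = 31 - 7 = 24.
Iteration 4: 24 > 6 holds -> x = 24 - 7 = 17.
Iteration 5: 17 > 6 holds -> x = 17 - 7 = 10.
Iteration 6: 10 > 6 holds -> x = 10 - 7 = 3.
Iteration 7: 3 > 6 fails; recursion stops.
SUM(x) = 45 + 38 + 31 + 24 + 17 + 10 + 3 = 168.

168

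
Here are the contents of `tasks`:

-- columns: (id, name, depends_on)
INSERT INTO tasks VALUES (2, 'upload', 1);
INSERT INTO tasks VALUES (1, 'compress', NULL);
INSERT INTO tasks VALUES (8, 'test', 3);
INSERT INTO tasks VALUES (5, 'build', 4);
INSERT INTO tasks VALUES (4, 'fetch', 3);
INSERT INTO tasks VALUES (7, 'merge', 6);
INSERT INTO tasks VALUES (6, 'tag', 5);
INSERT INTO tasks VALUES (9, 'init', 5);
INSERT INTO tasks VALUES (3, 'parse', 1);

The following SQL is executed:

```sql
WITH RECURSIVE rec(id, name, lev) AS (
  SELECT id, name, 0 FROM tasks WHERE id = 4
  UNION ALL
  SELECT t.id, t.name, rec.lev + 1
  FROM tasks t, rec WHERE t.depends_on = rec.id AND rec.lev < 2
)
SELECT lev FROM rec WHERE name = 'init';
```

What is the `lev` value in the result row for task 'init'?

2

Base: id=4 (fetch) at lev 0.
Iteration 1: rows with depends_on in {4} -> build (id 5, lev 1).
Iteration 2: rows with depends_on in {5} -> tag (id 6, lev 2), init (id 9, lev 2).
Iteration 3: lev < 2 fails for all current rows; recursion stops.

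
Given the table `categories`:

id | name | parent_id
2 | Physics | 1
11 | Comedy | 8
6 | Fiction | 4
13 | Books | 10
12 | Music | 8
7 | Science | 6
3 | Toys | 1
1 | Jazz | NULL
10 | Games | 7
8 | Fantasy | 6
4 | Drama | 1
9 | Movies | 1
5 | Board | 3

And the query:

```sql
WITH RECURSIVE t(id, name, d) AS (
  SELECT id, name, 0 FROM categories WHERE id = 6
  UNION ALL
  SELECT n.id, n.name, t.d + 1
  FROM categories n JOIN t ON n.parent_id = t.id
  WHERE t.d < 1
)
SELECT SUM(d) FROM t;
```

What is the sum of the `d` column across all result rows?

2

Base: id=6 (Fiction) at d 0.
Iteration 1: rows with parent_id in {6} -> Science (id 7, d 1), Fantasy (id 8, d 1).
Iteration 2: d < 1 fails for all current rows; recursion stops.
SUM(d) = 0 + 1 + 1 = 2.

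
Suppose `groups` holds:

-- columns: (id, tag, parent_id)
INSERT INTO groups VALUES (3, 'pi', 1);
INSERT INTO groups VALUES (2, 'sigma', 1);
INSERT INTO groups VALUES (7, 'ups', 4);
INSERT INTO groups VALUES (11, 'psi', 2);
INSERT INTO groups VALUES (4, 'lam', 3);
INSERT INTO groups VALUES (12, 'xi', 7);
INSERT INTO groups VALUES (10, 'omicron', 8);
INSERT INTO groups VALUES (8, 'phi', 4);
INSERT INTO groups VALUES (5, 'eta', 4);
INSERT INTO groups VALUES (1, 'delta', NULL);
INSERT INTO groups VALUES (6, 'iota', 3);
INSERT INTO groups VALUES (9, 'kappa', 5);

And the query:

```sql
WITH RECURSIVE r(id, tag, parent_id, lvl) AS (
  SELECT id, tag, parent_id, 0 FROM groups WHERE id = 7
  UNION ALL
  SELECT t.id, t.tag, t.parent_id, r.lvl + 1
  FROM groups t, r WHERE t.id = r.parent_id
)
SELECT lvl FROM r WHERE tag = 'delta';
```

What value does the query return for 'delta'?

3

Base: id=7 (ups), parent_id=4, lvl 0.
Iteration 1: join on id=4 -> lam (id 4, parent_id=3, lvl 1).
Iteration 2: join on id=3 -> pi (id 3, parent_id=1, lvl 2).
Iteration 3: join on id=1 -> delta (id 1, parent_id=NULL, lvl 3).
Iteration 4: parent_id is NULL; no match; recursion stops.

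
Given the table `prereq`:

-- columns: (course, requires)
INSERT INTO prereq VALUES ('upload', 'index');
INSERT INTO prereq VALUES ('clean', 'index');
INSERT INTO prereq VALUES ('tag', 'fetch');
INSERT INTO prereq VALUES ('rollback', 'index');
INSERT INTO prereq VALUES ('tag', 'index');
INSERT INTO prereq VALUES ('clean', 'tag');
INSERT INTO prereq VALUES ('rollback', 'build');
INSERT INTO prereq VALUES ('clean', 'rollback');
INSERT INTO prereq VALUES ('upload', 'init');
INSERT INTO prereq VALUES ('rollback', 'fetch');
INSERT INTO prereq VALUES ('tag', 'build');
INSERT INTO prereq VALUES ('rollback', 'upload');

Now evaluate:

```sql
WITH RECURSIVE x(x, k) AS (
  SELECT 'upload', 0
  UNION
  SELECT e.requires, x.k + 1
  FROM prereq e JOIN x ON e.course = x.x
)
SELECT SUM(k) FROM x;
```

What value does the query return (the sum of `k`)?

Base: (upload, k=0).
Iteration 1: edges from {upload} -> (index, k=1), (init, k=1).
Iteration 2: no outgoing edges from {index,init}; recursion stops.
SUM(k) = 0 + 1 + 1 = 2.

2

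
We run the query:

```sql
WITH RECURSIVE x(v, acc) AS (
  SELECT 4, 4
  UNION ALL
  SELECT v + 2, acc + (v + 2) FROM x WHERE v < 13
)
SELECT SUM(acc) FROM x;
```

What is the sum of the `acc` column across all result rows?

Base: v=4, acc=4.
Iteration 1: 4 < 13 holds -> v = 4 + 2 = 6, acc = 4 + 6 = 10.
Iteration 2: 6 < 13 holds -> v = 6 + 2 = 8, acc = 10 + 8 = 18.
Iteration 3: 8 < 13 holds -> v = 8 + 2 = 10, acc = 18 + 10 = 28.
Iteration 4: 10 < 13 holds -> v = 10 + 2 = 12, acc = 28 + 12 = 40.
Iteration 5: 12 < 13 holds -> v = 12 + 2 = 14, acc = 40 + 14 = 54.
Iteration 6: 14 < 13 fails; recursion stops.
SUM(acc) = 4 + 10 + 18 + 28 + 40 + 54 = 154.

154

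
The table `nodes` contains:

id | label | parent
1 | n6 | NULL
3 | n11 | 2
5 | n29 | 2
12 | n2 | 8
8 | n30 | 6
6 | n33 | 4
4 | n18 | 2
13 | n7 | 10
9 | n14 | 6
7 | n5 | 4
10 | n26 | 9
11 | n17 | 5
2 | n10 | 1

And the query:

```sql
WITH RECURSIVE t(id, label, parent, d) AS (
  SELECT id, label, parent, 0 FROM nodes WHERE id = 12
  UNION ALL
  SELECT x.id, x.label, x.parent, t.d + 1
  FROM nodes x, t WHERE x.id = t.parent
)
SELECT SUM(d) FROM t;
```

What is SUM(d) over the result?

15

Base: id=12 (n2), parent=8, d 0.
Iteration 1: join on id=8 -> n30 (id 8, parent=6, d 1).
Iteration 2: join on id=6 -> n33 (id 6, parent=4, d 2).
Iteration 3: join on id=4 -> n18 (id 4, parent=2, d 3).
Iteration 4: join on id=2 -> n10 (id 2, parent=1, d 4).
Iteration 5: join on id=1 -> n6 (id 1, parent=NULL, d 5).
Iteration 6: parent is NULL; no match; recursion stops.
SUM(d) = 0 + 1 + 2 + 3 + 4 + 5 = 15.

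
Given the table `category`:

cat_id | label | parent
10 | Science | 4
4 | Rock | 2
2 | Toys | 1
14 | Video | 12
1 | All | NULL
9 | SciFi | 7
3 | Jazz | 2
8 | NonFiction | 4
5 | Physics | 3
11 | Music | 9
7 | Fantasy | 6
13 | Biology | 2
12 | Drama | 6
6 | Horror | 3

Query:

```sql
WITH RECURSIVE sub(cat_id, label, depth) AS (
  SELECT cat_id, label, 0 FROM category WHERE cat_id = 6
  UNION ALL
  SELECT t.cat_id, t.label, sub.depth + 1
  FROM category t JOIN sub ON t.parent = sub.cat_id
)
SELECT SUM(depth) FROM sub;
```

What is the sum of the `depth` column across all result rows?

Base: cat_id=6 (Horror) at depth 0.
Iteration 1: rows with parent in {6} -> Fantasy (id 7, depth 1), Drama (id 12, depth 1).
Iteration 2: rows with parent in {7,12} -> SciFi (id 9, depth 2), Video (id 14, depth 2).
Iteration 3: rows with parent in {9,14} -> Music (id 11, depth 3).
Iteration 4: no rows with parent in {11}; recursion stops.
SUM(depth) = 0 + 1 + 1 + 2 + 2 + 3 = 9.

9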